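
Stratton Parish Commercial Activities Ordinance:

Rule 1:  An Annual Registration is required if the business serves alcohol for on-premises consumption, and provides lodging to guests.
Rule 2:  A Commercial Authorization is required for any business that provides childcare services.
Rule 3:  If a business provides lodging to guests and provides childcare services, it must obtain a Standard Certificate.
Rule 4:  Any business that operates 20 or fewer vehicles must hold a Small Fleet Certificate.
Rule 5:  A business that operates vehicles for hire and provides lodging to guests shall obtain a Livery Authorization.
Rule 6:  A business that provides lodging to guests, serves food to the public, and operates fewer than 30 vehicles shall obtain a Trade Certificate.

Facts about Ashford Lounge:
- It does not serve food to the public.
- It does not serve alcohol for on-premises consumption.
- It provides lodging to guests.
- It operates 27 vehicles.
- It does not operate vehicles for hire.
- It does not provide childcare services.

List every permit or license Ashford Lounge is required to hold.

Rule 1: does not serve alcohol for on-premises consumption; provides lodging to guests → Annual Registration not required.
Rule 2: does not provide childcare services → Commercial Authorization not required.
Rule 3: provides lodging to guests; does not provide childcare services → Standard Certificate not required.
Rule 4: vehicles 27 > 20 → Small Fleet Certificate not required.
Rule 5: does not operate vehicles for hire; provides lodging to guests → Livery Authorization not required.
Rule 6: provides lodging to guests; does not serve food to the public; vehicles 27 < 30 → Trade Certificate not required.

None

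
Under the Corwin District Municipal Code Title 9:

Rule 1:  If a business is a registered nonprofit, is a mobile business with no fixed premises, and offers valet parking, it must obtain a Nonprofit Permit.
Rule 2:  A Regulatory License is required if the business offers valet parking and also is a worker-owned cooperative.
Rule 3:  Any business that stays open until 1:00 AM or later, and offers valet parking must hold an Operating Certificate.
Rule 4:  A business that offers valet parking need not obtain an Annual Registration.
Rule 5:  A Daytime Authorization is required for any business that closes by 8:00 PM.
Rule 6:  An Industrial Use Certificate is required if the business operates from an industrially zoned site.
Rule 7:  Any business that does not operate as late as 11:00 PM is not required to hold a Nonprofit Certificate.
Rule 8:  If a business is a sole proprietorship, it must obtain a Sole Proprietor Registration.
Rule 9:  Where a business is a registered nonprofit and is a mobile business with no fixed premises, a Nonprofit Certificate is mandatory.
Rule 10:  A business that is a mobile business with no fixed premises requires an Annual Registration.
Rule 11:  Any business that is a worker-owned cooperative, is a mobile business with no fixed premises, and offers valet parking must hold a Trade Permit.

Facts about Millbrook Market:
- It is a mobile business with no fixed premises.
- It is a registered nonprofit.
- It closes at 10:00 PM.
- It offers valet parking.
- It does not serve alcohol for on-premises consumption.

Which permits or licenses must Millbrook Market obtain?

Nonprofit Permit

Rule 1: is a registered nonprofit; is a mobile business with no fixed premises; offers valet parking → Nonprofit Permit required.
Rule 2: offers valet parking; is a registered nonprofit (not: is a worker-owned cooperative) → Regulatory License not required.
Rule 3: closes 10:00 PM, at/before 1:00 AM; offers valet parking → Operating Certificate not required.
Rule 4: offers valet parking → exempt from Annual Registration.
Rule 5: closes 10:00 PM, after 8:00 PM → Daytime Authorization not required.
Rule 6: is a mobile business with no fixed premises (not: operates from an industrially zoned site) → Industrial Use Certificate not required.
Rule 7: closes 10:00 PM, at/before 11:00 PM → exempt from Nonprofit Certificate.
Rule 8: is a registered nonprofit (not: is a sole proprietorship) → Sole Proprietor Registration not required.
Rule 9: is a registered nonprofit; is a mobile business with no fixed premises → Nonprofit Certificate required.
Rule 10: is a mobile business with no fixed premises → Annual Registration required.
Rule 11: is a registered nonprofit (not: is a worker-owned cooperative); is a mobile business with no fixed premises; offers valet parking → Trade Permit not required.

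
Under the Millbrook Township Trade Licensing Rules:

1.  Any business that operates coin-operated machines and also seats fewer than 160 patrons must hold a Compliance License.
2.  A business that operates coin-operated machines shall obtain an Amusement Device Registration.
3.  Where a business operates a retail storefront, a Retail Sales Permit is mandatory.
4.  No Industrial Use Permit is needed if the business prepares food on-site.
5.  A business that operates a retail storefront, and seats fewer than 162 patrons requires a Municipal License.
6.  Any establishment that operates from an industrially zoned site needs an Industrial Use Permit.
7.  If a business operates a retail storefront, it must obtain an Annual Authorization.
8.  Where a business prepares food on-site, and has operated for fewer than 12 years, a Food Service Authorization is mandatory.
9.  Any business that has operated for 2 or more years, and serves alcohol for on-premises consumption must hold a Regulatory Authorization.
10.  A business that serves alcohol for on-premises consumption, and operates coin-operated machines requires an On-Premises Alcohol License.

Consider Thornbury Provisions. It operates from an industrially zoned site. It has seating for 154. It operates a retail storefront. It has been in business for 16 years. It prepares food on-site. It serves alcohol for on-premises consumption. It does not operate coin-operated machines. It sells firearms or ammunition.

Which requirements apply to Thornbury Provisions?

1. does not operate coin-operated machines; seating 154 < 160 → Compliance License not required.
2. does not operate coin-operated machines → Amusement Device Registration not required.
3. operates a retail storefront → Retail Sales Permit required.
4. prepares food on-site → exempt from Industrial Use Permit.
5. operates a retail storefront; seating 154 < 162 → Municipal License required.
6. operates from an industrially zoned site → Industrial Use Permit required.
7. operates a retail storefront → Annual Authorization required.
8. prepares food on-site; years in business 16 ≥ 12 → Food Service Authorization not required.
9. years in business 16 ≥ 2; serves alcohol for on-premises consumption → Regulatory Authorization required.
10. serves alcohol for on-premises consumption; does not operate coin-operated machines → On-Premises Alcohol License not required.

Annual Authorization, Municipal License, Regulatory Authorization, Retail Sales Permit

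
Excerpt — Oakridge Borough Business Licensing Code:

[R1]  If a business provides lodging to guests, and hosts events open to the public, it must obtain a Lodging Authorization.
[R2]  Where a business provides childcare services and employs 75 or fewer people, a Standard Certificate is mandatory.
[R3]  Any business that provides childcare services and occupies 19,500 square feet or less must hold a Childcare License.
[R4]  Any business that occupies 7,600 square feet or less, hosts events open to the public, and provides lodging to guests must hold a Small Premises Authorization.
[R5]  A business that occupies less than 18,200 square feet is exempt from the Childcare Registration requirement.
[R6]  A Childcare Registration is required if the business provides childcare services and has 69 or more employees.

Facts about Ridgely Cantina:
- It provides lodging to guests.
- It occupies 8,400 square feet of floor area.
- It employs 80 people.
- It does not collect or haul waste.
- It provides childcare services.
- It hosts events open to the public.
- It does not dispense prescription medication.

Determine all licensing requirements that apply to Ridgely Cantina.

Childcare License, Lodging Authorization

[R1] provides lodging to guests; hosts events open to the public → Lodging Authorization required.
[R2] provides childcare services; employees 80 > 75 → Standard Certificate not required.
[R3] provides childcare services; floor area 8,400 square feet ≤ 19,500 square feet → Childcare License required.
[R4] floor area 8,400 square feet > 7,600 square feet; hosts events open to the public; provides lodging to guests → Small Premises Authorization not required.
[R5] floor area 8,400 square feet < 18,200 square feet → exempt from Childcare Registration.
[R6] provides childcare services; employees 80 ≥ 69 → Childcare Registration required.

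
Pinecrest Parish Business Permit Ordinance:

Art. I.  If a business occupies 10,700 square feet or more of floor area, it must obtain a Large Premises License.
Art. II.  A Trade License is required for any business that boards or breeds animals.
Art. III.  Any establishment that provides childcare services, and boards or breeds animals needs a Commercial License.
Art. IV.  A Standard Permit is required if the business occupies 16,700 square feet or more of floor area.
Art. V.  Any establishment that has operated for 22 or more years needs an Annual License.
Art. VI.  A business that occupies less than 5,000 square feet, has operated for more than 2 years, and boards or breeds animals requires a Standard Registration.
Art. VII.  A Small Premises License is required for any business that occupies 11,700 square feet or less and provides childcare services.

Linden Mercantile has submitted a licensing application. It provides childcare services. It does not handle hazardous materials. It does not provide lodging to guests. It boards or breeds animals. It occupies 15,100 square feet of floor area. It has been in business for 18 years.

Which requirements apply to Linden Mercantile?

Commercial License, Large Premises License, Trade License

Art. I. floor area 15,100 square feet ≥ 10,700 square feet → Large Premises License required.
Art. II. boards or breeds animals → Trade License required.
Art. III. provides childcare services; boards or breeds animals → Commercial License required.
Art. IV. floor area 15,100 square feet < 16,700 square feet → Standard Permit not required.
Art. V. years in business 18 < 22 → Annual License not required.
Art. VI. floor area 15,100 square feet ≥ 5,000 square feet; years in business 18 > 2; boards or breeds animals → Standard Registration not required.
Art. VII. floor area 15,100 square feet > 11,700 square feet; provides childcare services → Small Premises License not required.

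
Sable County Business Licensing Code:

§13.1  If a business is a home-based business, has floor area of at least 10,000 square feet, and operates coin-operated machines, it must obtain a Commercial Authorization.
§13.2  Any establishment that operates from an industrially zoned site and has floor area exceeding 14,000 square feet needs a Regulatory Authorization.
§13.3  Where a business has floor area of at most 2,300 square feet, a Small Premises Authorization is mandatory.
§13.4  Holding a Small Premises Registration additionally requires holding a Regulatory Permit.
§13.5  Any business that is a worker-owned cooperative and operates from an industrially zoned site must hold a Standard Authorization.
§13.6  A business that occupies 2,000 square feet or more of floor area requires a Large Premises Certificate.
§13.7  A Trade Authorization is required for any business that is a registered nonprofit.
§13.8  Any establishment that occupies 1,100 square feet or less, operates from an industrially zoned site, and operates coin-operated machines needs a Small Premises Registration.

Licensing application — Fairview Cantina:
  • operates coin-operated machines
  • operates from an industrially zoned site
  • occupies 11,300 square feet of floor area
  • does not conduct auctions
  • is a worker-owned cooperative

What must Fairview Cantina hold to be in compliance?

Large Premises Certificate, Standard Authorization

§13.1 operates from an industrially zoned site (not: is a home-based business); floor area 11,300 square feet ≥ 10,000 square feet; operates coin-operated machines → Commercial Authorization not required.
§13.2 operates from an industrially zoned site; floor area 11,300 square feet ≤ 14,000 square feet → Regulatory Authorization not required.
§13.3 floor area 11,300 square feet > 2,300 square feet → Small Premises Authorization not required.
§13.4 Small Premises Registration is not required → no effect.
§13.5 is a worker-owned cooperative; operates from an industrially zoned site → Standard Authorization required.
§13.6 floor area 11,300 square feet ≥ 2,000 square feet → Large Premises Certificate required.
§13.7 is a worker-owned cooperative (not: is a registered nonprofit) → Trade Authorization not required.
§13.8 floor area 11,300 square feet > 1,100 square feet; operates from an industrially zoned site; operates coin-operated machines → Small Premises Registration not required.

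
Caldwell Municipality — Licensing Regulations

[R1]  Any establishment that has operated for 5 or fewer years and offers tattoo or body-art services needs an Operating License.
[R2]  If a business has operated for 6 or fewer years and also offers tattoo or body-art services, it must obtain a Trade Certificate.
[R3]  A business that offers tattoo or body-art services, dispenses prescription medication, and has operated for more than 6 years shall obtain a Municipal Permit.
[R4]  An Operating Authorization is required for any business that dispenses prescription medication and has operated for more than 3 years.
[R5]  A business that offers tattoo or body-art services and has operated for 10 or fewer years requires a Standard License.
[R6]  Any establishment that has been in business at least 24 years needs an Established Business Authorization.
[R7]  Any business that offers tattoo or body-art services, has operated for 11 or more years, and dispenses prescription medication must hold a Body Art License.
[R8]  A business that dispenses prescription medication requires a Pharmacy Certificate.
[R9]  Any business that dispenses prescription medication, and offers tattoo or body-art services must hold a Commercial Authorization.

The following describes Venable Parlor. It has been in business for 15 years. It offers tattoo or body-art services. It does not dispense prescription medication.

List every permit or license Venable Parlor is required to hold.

None

[R1] years in business 15 > 5; offers tattoo or body-art services → Operating License not required.
[R2] years in business 15 > 6; offers tattoo or body-art services → Trade Certificate not required.
[R3] offers tattoo or body-art services; does not dispense prescription medication; years in business 15 > 6 → Municipal Permit not required.
[R4] does not dispense prescription medication; years in business 15 > 3 → Operating Authorization not required.
[R5] offers tattoo or body-art services; years in business 15 > 10 → Standard License not required.
[R6] years in business 15 < 24 → Established Business Authorization not required.
[R7] offers tattoo or body-art services; years in business 15 ≥ 11; does not dispense prescription medication → Body Art License not required.
[R8] does not dispense prescription medication → Pharmacy Certificate not required.
[R9] does not dispense prescription medication; offers tattoo or body-art services → Commercial Authorization not required.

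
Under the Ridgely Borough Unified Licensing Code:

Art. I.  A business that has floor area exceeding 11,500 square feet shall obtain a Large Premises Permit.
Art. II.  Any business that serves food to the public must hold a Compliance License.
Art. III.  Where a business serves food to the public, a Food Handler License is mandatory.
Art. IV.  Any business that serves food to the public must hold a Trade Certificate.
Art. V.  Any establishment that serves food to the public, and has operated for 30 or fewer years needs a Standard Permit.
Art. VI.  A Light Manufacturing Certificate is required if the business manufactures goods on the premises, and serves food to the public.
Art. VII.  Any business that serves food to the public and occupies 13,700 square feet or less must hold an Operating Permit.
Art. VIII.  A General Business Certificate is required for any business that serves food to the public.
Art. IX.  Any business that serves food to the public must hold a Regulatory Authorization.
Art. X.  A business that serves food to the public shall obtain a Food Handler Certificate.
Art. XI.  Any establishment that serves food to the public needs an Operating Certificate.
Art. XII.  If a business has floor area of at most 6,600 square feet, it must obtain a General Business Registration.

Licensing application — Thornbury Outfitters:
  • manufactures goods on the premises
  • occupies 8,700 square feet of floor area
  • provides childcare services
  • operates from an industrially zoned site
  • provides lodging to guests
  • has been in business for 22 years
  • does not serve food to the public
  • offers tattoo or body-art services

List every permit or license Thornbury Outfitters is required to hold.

None

Art. I. floor area 8,700 square feet ≤ 11,500 square feet → Large Premises Permit not required.
Art. II. does not serve food to the public → Compliance License not required.
Art. III. does not serve food to the public → Food Handler License not required.
Art. IV. does not serve food to the public → Trade Certificate not required.
Art. V. does not serve food to the public; years in business 22 ≤ 30 → Standard Permit not required.
Art. VI. manufactures goods on the premises; does not serve food to the public → Light Manufacturing Certificate not required.
Art. VII. does not serve food to the public; floor area 8,700 square feet ≤ 13,700 square feet → Operating Permit not required.
Art. VIII. does not serve food to the public → General Business Certificate not required.
Art. IX. does not serve food to the public → Regulatory Authorization not required.
Art. X. does not serve food to the public → Food Handler Certificate not required.
Art. XI. does not serve food to the public → Operating Certificate not required.
Art. XII. floor area 8,700 square feet > 6,600 square feet → General Business Registration not required.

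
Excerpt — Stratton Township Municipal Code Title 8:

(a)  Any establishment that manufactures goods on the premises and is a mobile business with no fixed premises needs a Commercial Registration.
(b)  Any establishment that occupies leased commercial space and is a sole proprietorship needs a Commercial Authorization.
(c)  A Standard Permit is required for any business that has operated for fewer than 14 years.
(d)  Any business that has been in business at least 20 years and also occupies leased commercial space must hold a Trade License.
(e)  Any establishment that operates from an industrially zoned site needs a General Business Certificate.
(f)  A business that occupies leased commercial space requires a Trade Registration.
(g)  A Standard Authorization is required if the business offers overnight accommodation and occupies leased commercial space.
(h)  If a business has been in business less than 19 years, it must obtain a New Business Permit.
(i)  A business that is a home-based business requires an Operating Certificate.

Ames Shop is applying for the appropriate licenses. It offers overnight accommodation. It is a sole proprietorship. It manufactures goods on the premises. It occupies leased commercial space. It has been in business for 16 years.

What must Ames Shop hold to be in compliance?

(a) manufactures goods on the premises; occupies leased commercial space (not: is a mobile business with no fixed premises) → Commercial Registration not required.
(b) occupies leased commercial space; is a sole proprietorship → Commercial Authorization required.
(c) years in business 16 ≥ 14 → Standard Permit not required.
(d) years in business 16 < 20; occupies leased commercial space → Trade License not required.
(e) occupies leased commercial space (not: operates from an industrially zoned site) → General Business Certificate not required.
(f) occupies leased commercial space → Trade Registration required.
(g) offers overnight accommodation; occupies leased commercial space → Standard Authorization required.
(h) years in business 16 < 19 → New Business Permit required.
(i) occupies leased commercial space (not: is a home-based business) → Operating Certificate not required.

Commercial Authorization, New Business Permit, Standard Authorization, Trade Registration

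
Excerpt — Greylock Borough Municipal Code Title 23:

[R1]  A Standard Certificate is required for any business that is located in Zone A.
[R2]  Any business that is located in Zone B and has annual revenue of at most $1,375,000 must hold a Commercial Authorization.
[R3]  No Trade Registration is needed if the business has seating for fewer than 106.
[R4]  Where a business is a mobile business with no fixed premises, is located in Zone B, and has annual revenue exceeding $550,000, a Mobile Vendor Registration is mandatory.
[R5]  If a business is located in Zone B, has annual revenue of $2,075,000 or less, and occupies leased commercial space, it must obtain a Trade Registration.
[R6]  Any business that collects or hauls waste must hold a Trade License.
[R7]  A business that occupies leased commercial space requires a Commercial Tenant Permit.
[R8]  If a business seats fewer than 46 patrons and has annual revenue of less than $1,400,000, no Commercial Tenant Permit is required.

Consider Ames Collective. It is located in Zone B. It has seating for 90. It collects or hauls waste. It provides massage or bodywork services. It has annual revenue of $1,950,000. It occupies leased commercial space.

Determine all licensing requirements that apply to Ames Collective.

Commercial Tenant Permit, Trade License

[R1] is located in Zone B (not: is located in Zone A) → Standard Certificate not required.
[R2] is located in Zone B; revenue $1,950,000 > $1,375,000 → Commercial Authorization not required.
[R3] seating 90 < 106 → exempt from Trade Registration.
[R4] occupies leased commercial space (not: is a mobile business with no fixed premises); is located in Zone B; revenue $1,950,000 > $550,000 → Mobile Vendor Registration not required.
[R5] is located in Zone B; revenue $1,950,000 ≤ $2,075,000; occupies leased commercial space → Trade Registration required.
[R6] collects or hauls waste → Trade License required.
[R7] occupies leased commercial space → Commercial Tenant Permit required.
[R8] seating 90 ≥ 46; revenue $1,950,000 ≥ $1,400,000 → Commercial Tenant Permit exemption does not apply.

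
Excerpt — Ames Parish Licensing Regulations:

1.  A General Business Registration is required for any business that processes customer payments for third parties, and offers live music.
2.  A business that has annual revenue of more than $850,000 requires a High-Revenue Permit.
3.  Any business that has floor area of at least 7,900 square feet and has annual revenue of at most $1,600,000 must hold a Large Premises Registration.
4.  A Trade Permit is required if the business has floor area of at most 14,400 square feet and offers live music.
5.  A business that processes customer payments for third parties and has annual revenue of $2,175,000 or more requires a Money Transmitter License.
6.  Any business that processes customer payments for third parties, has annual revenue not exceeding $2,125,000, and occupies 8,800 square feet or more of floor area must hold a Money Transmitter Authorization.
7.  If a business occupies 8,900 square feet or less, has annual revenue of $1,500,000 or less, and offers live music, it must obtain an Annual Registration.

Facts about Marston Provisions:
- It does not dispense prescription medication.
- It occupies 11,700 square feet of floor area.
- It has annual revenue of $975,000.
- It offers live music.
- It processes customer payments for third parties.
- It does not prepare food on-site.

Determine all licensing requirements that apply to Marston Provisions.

General Business Registration, High-Revenue Permit, Large Premises Registration, Money Transmitter Authorization, Trade Permit

1. processes customer payments for third parties; offers live music → General Business Registration required.
2. revenue $975,000 > $850,000 → High-Revenue Permit required.
3. floor area 11,700 square feet ≥ 7,900 square feet; revenue $975,000 ≤ $1,600,000 → Large Premises Registration required.
4. floor area 11,700 square feet ≤ 14,400 square feet; offers live music → Trade Permit required.
5. processes customer payments for third parties; revenue $975,000 < $2,175,000 → Money Transmitter License not required.
6. processes customer payments for third parties; revenue $975,000 ≤ $2,125,000; floor area 11,700 square feet ≥ 8,800 square feet → Money Transmitter Authorization required.
7. floor area 11,700 square feet > 8,900 square feet; revenue $975,000 ≤ $1,500,000; offers live music → Annual Registration not required.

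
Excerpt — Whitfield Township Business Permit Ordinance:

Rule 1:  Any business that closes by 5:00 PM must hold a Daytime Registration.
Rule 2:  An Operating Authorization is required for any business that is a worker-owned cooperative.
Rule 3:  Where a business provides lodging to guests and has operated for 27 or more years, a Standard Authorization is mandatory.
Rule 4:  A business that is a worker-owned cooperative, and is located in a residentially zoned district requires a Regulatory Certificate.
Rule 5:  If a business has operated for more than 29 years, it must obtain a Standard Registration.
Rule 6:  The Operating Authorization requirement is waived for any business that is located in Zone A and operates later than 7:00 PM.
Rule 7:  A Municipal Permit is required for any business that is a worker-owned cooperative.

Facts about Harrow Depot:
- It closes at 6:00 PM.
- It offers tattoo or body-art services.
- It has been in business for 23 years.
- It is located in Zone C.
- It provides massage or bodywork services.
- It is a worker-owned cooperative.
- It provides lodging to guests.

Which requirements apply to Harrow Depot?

Municipal Permit, Operating Authorization

Rule 1: closes 6:00 PM, after 5:00 PM → Daytime Registration not required.
Rule 2: is a worker-owned cooperative → Operating Authorization required.
Rule 3: provides lodging to guests; years in business 23 < 27 → Standard Authorization not required.
Rule 4: is a worker-owned cooperative; is located in Zone C (not: is located in a residentially zoned district) → Regulatory Certificate not required.
Rule 5: years in business 23 ≤ 29 → Standard Registration not required.
Rule 6: is located in Zone C (not: is located in Zone A); closes 6:00 PM, at/before 7:00 PM → Operating Authorization exemption does not apply.
Rule 7: is a worker-owned cooperative → Municipal Permit required.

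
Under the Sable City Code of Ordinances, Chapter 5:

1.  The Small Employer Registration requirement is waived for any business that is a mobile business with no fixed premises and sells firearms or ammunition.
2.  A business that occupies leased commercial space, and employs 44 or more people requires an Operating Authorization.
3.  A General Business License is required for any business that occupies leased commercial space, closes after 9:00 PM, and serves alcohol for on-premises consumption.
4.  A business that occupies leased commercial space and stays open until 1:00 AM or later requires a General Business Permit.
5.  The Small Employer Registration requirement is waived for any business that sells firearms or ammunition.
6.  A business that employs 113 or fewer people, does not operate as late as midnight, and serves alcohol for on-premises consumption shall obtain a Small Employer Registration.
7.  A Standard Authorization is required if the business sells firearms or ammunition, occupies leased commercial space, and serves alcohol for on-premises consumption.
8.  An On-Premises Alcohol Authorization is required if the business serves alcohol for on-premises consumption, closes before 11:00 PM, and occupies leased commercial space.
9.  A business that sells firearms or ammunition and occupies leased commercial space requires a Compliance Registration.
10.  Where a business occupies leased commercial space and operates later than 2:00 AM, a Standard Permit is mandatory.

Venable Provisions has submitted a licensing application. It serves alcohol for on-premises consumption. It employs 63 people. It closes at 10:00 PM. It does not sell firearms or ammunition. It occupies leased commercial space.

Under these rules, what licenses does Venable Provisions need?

1. occupies leased commercial space (not: is a mobile business with no fixed premises); does not sell firearms or ammunition → Small Employer Registration exemption does not apply.
2. occupies leased commercial space; employees 63 ≥ 44 → Operating Authorization required.
3. occupies leased commercial space; closes 10:00 PM, after 9:00 PM; serves alcohol for on-premises consumption → General Business License required.
4. occupies leased commercial space; closes 10:00 PM, at/before 1:00 AM → General Business Permit not required.
5. does not sell firearms or ammunition → Small Employer Registration exemption does not apply.
6. employees 63 ≤ 113; closes 10:00 PM, at/before midnight; serves alcohol for on-premises consumption → Small Employer Registration required.
7. does not sell firearms or ammunition; occupies leased commercial space; serves alcohol for on-premises consumption → Standard Authorization not required.
8. serves alcohol for on-premises consumption; closes 10:00 PM, at/before 11:00 PM; occupies leased commercial space → On-Premises Alcohol Authorization required.
9. does not sell firearms or ammunition; occupies leased commercial space → Compliance Registration not required.
10. occupies leased commercial space; closes 10:00 PM, at/before 2:00 AM → Standard Permit not required.

General Business License, On-Premises Alcohol Authorization, Operating Authorization, Small Employer Registration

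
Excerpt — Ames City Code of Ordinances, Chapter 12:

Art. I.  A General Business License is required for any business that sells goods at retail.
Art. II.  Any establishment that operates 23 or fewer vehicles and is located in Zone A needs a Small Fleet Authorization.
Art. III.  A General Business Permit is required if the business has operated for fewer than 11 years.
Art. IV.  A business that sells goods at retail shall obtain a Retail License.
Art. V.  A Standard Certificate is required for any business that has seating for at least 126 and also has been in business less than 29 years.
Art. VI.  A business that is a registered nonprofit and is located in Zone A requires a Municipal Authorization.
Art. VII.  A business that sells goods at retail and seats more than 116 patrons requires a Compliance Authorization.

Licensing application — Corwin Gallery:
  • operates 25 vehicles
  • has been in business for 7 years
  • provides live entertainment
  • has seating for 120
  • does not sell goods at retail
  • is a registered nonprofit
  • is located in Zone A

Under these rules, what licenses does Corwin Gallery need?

General Business Permit, Municipal Authorization

Art. I. does not sell goods at retail → General Business License not required.
Art. II. vehicles 25 > 23; is located in Zone A → Small Fleet Authorization not required.
Art. III. years in business 7 < 11 → General Business Permit required.
Art. IV. does not sell goods at retail → Retail License not required.
Art. V. seating 120 < 126; years in business 7 < 29 → Standard Certificate not required.
Art. VI. is a registered nonprofit; is located in Zone A → Municipal Authorization required.
Art. VII. does not sell goods at retail; seating 120 > 116 → Compliance Authorization not required.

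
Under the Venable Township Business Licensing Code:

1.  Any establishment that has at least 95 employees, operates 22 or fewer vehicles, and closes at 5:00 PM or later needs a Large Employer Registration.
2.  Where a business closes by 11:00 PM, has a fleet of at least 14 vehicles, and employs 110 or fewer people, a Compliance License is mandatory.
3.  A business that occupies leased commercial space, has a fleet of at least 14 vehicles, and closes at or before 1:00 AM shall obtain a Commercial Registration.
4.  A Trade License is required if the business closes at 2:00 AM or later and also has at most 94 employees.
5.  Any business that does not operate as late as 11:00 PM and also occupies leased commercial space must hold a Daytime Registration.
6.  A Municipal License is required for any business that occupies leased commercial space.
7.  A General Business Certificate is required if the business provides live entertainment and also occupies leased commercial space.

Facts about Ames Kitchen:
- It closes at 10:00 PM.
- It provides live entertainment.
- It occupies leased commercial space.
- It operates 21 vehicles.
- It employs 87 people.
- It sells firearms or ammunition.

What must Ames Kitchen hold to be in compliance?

1. employees 87 < 95; vehicles 21 ≤ 22; closes 10:00 PM, after 5:00 PM → Large Employer Registration not required.
2. closes 10:00 PM, at/before 11:00 PM; vehicles 21 ≥ 14; employees 87 ≤ 110 → Compliance License required.
3. occupies leased commercial space; vehicles 21 ≥ 14; closes 10:00 PM, at/before 1:00 AM → Commercial Registration required.
4. closes 10:00 PM, at/before 2:00 AM; employees 87 ≤ 94 → Trade License not required.
5. closes 10:00 PM, at/before 11:00 PM; occupies leased commercial space → Daytime Registration required.
6. occupies leased commercial space → Municipal License required.
7. provides live entertainment; occupies leased commercial space → General Business Certificate required.

Commercial Registration, Compliance License, Daytime Registration, General Business Certificate, Municipal License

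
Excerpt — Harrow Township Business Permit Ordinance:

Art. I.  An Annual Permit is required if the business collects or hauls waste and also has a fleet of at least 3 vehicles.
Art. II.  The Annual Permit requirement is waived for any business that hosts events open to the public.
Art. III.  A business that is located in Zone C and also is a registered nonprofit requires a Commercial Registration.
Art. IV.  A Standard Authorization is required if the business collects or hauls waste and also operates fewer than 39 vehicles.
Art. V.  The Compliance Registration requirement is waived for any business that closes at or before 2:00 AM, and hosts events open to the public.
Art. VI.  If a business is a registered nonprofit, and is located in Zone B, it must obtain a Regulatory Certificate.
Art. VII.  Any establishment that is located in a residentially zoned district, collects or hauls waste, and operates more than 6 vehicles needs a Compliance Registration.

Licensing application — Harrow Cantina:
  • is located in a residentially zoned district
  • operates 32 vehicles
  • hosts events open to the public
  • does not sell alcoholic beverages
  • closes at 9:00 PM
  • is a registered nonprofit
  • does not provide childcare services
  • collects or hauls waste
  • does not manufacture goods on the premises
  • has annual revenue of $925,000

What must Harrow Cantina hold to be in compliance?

Standard Authorization

Art. I. collects or hauls waste; vehicles 32 ≥ 3 → Annual Permit required.
Art. II. hosts events open to the public → exempt from Annual Permit.
Art. III. is located in a residentially zoned district (not: is located in Zone C); is a registered nonprofit → Commercial Registration not required.
Art. IV. collects or hauls waste; vehicles 32 < 39 → Standard Authorization required.
Art. V. closes 9:00 PM, at/before 2:00 AM; hosts events open to the public → exempt from Compliance Registration.
Art. VI. is a registered nonprofit; is located in a residentially zoned district (not: is located in Zone B) → Regulatory Certificate not required.
Art. VII. is located in a residentially zoned district; collects or hauls waste; vehicles 32 > 6 → Compliance Registration required.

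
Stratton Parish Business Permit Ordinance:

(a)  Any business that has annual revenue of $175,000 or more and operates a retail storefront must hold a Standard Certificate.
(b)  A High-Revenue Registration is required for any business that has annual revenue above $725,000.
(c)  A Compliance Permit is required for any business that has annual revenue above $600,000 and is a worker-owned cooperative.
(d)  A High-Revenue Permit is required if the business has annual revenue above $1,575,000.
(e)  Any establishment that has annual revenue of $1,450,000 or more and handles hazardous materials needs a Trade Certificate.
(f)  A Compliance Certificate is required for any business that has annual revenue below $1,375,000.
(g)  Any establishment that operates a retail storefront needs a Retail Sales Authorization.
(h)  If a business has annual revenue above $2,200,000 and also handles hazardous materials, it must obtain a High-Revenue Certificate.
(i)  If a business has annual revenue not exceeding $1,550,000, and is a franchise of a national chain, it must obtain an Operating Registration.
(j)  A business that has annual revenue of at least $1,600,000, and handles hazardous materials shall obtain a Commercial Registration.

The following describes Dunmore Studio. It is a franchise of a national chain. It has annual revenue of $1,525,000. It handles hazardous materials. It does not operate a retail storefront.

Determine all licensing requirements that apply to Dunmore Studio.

High-Revenue Registration, Operating Registration, Trade Certificate

(a) revenue $1,525,000 ≥ $175,000; does not operate a retail storefront → Standard Certificate not required.
(b) revenue $1,525,000 > $725,000 → High-Revenue Registration required.
(c) revenue $1,525,000 > $600,000; is a franchise of a national chain (not: is a worker-owned cooperative) → Compliance Permit not required.
(d) revenue $1,525,000 ≤ $1,575,000 → High-Revenue Permit not required.
(e) revenue $1,525,000 ≥ $1,450,000; handles hazardous materials → Trade Certificate required.
(f) revenue $1,525,000 ≥ $1,375,000 → Compliance Certificate not required.
(g) does not operate a retail storefront → Retail Sales Authorization not required.
(h) revenue $1,525,000 ≤ $2,200,000; handles hazardous materials → High-Revenue Certificate not required.
(i) revenue $1,525,000 ≤ $1,550,000; is a franchise of a national chain → Operating Registration required.
(j) revenue $1,525,000 < $1,600,000; handles hazardous materials → Commercial Registration not required.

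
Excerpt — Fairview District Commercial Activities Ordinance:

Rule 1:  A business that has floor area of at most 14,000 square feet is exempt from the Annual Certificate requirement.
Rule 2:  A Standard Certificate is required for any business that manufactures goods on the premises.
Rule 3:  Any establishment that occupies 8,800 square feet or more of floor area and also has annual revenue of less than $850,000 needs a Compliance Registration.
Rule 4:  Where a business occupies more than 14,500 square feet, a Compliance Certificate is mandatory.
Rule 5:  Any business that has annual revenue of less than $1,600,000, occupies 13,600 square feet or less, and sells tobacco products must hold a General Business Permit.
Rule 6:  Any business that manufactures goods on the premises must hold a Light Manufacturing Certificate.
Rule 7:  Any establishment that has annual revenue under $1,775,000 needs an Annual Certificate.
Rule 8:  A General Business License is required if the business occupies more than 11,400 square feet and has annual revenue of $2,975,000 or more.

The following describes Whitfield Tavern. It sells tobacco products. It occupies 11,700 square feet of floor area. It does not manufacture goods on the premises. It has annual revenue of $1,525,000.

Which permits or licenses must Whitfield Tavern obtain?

General Business Permit

Rule 1: floor area 11,700 square feet ≤ 14,000 square feet → exempt from Annual Certificate.
Rule 2: does not manufacture goods on the premises → Standard Certificate not required.
Rule 3: floor area 11,700 square feet ≥ 8,800 square feet; revenue $1,525,000 ≥ $850,000 → Compliance Registration not required.
Rule 4: floor area 11,700 square feet ≤ 14,500 square feet → Compliance Certificate not required.
Rule 5: revenue $1,525,000 < $1,600,000; floor area 11,700 square feet ≤ 13,600 square feet; sells tobacco products → General Business Permit required.
Rule 6: does not manufacture goods on the premises → Light Manufacturing Certificate not required.
Rule 7: revenue $1,525,000 < $1,775,000 → Annual Certificate required.
Rule 8: floor area 11,700 square feet > 11,400 square feet; revenue $1,525,000 < $2,975,000 → General Business License not required.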